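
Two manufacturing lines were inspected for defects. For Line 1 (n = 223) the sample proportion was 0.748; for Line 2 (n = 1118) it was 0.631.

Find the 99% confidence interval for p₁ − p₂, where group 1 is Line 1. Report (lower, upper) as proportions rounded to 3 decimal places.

(0.033, 0.201)

SE₁ = √(p̂₁(1−p̂₁)/n₁) = √(0.7480·0.2520/223) = 0.02907; SE₂ = √(0.6310·0.3690/1118) = 0.01443.
Independent samples: SE of the difference = √(SE₁² + SE₂²) = √(0.0008450649 + 0.0002082249) = 0.03245.
z* for 99% confidence is 2.576, so the margin of error is 2.576 × 0.03245 = 0.08359.
Point estimate p̂₁ − p̂₂ = 0.7480 − 0.6310 = 0.1170.
0.1170 ± 0.08359 → (0.033, 0.201).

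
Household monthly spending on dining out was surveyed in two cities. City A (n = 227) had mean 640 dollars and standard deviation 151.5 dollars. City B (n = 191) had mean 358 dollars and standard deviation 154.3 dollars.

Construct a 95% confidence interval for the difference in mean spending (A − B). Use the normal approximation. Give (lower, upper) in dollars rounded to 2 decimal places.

SE₁ = s₁/√n₁ = 151.5/√227 = 10.0554; SE₂ = 154.3/√191 = 11.1648.
Independent samples, unequal variances: SE_diff = √(SE₁² + SE₂²) = √(101.11106916 + 124.65275904) = 15.0254.
z* = 1.960, so margin of error = 1.960 × 15.0254 = 29.4498.
Difference in means = 640 − 358 = 282.0000.
282.0000 ± 29.4498 → (252.55, 311.45).

(252.55, 311.45)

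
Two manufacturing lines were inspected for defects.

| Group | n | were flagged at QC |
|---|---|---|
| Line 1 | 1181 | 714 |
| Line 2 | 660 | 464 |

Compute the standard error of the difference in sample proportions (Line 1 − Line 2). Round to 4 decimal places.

Sample proportions: 714/1181 = 0.6046, 464/660 = 0.7030.
Each SE is √(p̂(1−p̂)/n): √(0.6046·0.3954/1181) = 0.01423 and √(0.7030·0.2970/660) = 0.01779.
SE(p̂₁ − p̂₂) = √(SE₁² + SE₂²) = √(0.0002024929 + 0.0003164841) = 0.02278, since the two samples are independent.

0.0228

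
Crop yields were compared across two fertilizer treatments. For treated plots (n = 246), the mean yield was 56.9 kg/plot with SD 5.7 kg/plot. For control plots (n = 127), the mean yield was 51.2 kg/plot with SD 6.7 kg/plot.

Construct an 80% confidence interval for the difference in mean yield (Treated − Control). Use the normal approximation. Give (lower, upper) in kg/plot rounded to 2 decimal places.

Per-group SEs: s₁/√n₁ = 5.7/√246 = 0.3634, s₂/√n₂ = 6.7/√127 = 0.5945.
Unpooled SE of the difference: √(0.13205956 + 0.35343025) = 0.6968.
Margin of error = z* · SE = 1.282 × 0.6968 = 0.8933.
x̄₁ − x̄₂ = 56.9 − 51.2 = 5.7000.
CI: 5.7000 ± 0.8933 = (4.81, 6.59).

(4.81, 6.59)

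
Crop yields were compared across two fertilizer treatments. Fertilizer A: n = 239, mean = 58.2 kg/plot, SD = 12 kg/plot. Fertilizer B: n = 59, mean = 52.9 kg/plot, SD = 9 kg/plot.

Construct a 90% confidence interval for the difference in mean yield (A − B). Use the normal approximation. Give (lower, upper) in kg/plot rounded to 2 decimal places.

(2.99, 7.61)

Standard errors of each mean: 12/√239 = 0.7762 and 9/√59 = 1.1717.
SE(x̄₁ − x̄₂) = √(0.7762² + 1.1717²) = 1.4055 for independent samples with unequal variances.
With z* = 1.645, the margin is 1.645 × 1.4055 = 2.3120.
x̄₁ − x̄₂ = 58.2 − 52.9 = 5.3000; the interval is 5.3000 ± 2.3120 = (2.99, 7.61).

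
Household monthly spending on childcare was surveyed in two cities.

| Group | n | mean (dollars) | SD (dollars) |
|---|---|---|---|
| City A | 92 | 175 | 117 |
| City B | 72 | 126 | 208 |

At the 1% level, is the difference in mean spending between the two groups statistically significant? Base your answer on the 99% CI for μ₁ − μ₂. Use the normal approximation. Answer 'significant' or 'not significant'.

Per-group SEs: s₁/√n₁ = 117/√92 = 12.1981, s₂/√n₂ = 208/√72 = 24.5130.
Unpooled SE of the difference: √(148.79364361 + 600.887169) = 27.3803.
Margin of error = z* · SE = 2.576 × 27.3803 = 70.5317.
x̄₁ − x̄₂ = 175 − 126 = 49.0000.
CI: 49.0000 ± 70.5317 = (-21.5317, 119.5317).
The interval (-21.5317, 119.5317) contains 0, so the difference is not significant.

not significant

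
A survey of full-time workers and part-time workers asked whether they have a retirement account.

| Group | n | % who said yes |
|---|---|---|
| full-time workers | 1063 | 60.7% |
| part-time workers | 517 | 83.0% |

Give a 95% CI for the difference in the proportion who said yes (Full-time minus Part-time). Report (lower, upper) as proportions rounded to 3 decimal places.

(-0.267, -0.179)

SE₁ = √(p̂₁(1−p̂₁)/n₁) = √(0.6070·0.3930/1063) = 0.01498; SE₂ = √(0.8300·0.1700/517) = 0.01652.
Independent samples: SE of the difference = √(SE₁² + SE₂²) = √(0.0002244004 + 0.0002729104) = 0.02230.
z* for 95% confidence is 1.960, so the margin of error is 1.960 × 0.02230 = 0.04371.
Point estimate p̂₁ − p̂₂ = 0.6070 − 0.8300 = -0.2230.
-0.2230 ± 0.04371 → (-0.267, -0.179).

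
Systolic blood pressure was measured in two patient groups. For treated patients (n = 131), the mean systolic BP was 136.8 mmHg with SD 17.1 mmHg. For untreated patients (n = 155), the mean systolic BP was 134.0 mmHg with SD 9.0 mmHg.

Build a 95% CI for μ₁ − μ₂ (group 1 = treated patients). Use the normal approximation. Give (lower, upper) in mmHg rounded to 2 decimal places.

(-0.45, 6.05)

SE₁ = s₁/√n₁ = 17.1/√131 = 1.4940; SE₂ = 9.0/√155 = 0.7229.
Independent samples, unequal variances: SE_diff = √(SE₁² + SE₂²) = √(2.232036 + 0.52258441) = 1.6597.
z* = 1.960, so margin of error = 1.960 × 1.6597 = 3.2530.
Difference in means = 136.8 − 134.0 = 2.8000.
2.8000 ± 3.2530 → (-0.45, 6.05).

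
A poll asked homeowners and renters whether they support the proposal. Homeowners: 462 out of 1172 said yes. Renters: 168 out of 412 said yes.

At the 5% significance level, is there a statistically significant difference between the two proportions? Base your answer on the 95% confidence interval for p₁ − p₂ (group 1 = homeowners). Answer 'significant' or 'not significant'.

Sample proportions: 462/1172 = 0.3942, 168/412 = 0.4078.
Each SE is √(p̂(1−p̂)/n): √(0.3942·0.6058/1172) = 0.01427 and √(0.4078·0.5922/412) = 0.02421.
SE(p̂₁ − p̂₂) = √(SE₁² + SE₂²) = √(0.0002036329 + 0.0005861241) = 0.02810, since the two samples are independent.
At 95% confidence z* = 1.960; margin = 1.960 × 0.02810 = 0.05508.
The difference is 0.3942 − 0.4078 = -0.0136, so the interval is -0.0136 ± 0.05508 = (-0.06868, 0.04148).
The interval (-0.06868, 0.04148) contains 0, so the difference is not significant.

not significant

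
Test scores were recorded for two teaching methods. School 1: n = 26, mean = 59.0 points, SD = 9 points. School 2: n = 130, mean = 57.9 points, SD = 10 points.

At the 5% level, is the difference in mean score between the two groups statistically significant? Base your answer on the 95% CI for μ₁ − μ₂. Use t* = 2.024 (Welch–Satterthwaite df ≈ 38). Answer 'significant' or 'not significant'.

not significant

Per-group SEs: s₁/√n₁ = 9/√26 = 1.7650, s₂/√n₂ = 10/√130 = 0.8771.
Unpooled SE of the difference: √(3.115225 + 0.76930441) = 1.9709.
Margin of error = t* · SE = 2.024 × 1.9709 = 3.9891.
x̄₁ − x̄₂ = 59.0 − 57.9 = 1.1000.
CI: 1.1000 ± 3.9891 = (-2.8891, 5.0891).
The interval (-2.8891, 5.0891) contains 0, so the difference is not significant.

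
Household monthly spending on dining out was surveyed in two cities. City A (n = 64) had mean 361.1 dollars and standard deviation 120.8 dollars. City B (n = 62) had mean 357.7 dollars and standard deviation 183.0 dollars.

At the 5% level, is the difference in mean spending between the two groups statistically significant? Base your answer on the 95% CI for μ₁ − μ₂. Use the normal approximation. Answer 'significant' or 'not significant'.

SE₁ = s₁/√n₁ = 120.8/√64 = 15.1000; SE₂ = 183.0/√62 = 23.2410.
Independent samples, unequal variances: SE_diff = √(SE₁² + SE₂²) = √(228.01 + 540.144081) = 27.7156.
z* = 1.960, so margin of error = 1.960 × 27.7156 = 54.3226.
Difference in means = 361.1 − 357.7 = 3.4000.
3.4000 ± 54.3226 → (-50.9226, 57.7226).
The interval (-50.9226, 57.7226) contains 0, so the difference is not significant.

not significant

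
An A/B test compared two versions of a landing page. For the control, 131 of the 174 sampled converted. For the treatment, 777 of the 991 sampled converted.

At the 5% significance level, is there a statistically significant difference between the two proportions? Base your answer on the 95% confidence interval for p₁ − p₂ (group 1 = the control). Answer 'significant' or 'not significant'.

not significant

First, p̂₁ = 131/174 = 0.7529; p̂₂ = 777/991 = 0.7841.
The two standard errors are √(0.7529×0.2471/174) = 0.03270 and √(0.7841×0.2159/991) = 0.01307.
Because the samples are independent, SE_diff = √(0.03270² + 0.01307²) = 0.03522.
Using z* = 1.960 for 95%, ME = 1.960 × 0.03522 = 0.06903.
p̂₁ − p̂₂ = -0.0312; interval -0.0312 ± 0.06903 gives (-0.10023, 0.03783).
The interval (-0.10023, 0.03783) contains 0, so the difference is not significant.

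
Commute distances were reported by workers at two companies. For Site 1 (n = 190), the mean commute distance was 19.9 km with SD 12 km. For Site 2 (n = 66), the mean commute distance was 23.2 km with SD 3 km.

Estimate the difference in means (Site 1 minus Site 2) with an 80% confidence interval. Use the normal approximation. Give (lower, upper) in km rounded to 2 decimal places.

SE₁ = s₁/√n₁ = 12/√190 = 0.8706; SE₂ = 3/√66 = 0.3693.
Independent samples, unequal variances: SE_diff = √(SE₁² + SE₂²) = √(0.75794436 + 0.13638249) = 0.9457.
z* = 1.282, so margin of error = 1.282 × 0.9457 = 1.2124.
Difference in means = 19.9 − 23.2 = -3.3000.
-3.3000 ± 1.2124 → (-4.51, -2.09).

(-4.51, -2.09)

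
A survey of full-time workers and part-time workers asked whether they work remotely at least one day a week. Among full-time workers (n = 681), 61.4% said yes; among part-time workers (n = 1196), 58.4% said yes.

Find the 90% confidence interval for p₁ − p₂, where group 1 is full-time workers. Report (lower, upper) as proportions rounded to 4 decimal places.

SE₁ = √(p̂₁(1−p̂₁)/n₁) = √(0.6140·0.3860/681) = 0.01866; SE₂ = √(0.5840·0.4160/1196) = 0.01425.
Independent samples: SE of the difference = √(SE₁² + SE₂²) = √(0.0003481956 + 0.0002030625) = 0.02348.
z* for 90% confidence is 1.645, so the margin of error is 1.645 × 0.02348 = 0.03862.
Point estimate p̂₁ − p̂₂ = 0.6140 − 0.5840 = 0.0300.
0.0300 ± 0.03862 → (-0.0086, 0.0686).

(-0.0086, 0.0686)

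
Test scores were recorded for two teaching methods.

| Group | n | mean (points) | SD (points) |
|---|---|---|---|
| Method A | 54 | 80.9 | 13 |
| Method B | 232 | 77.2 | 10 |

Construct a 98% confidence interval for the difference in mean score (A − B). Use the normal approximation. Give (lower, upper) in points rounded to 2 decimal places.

(-0.69, 8.09)

SE₁ = s₁/√n₁ = 13/√54 = 1.7691; SE₂ = 10/√232 = 0.6565.
Independent samples, unequal variances: SE_diff = √(SE₁² + SE₂²) = √(3.12971481 + 0.43099225) = 1.8870.
z* = 2.326, so margin of error = 2.326 × 1.8870 = 4.3892.
Difference in means = 80.9 − 77.2 = 3.7000.
3.7000 ± 4.3892 → (-0.69, 8.09).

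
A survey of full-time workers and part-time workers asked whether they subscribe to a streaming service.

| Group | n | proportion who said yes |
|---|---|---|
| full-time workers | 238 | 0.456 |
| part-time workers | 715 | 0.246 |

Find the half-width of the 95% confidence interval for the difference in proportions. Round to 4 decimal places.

The two standard errors are √(0.4560×0.5440/238) = 0.03228 and √(0.2460×0.7540/715) = 0.01611.
Because the samples are independent, SE_diff = √(0.03228² + 0.01611²) = 0.03608.
Using z* = 1.960 for 95%, ME = 1.960 × 0.03608 = 0.07072.

0.0707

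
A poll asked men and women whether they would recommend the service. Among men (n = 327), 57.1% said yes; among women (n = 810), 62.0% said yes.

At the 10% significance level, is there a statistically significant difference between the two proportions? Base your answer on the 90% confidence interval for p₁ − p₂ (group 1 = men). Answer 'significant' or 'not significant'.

not significant

SE₁ = √(p̂₁(1−p̂₁)/n₁) = √(0.5710·0.4290/327) = 0.02737; SE₂ = √(0.6200·0.3800/810) = 0.01705.
Independent samples: SE of the difference = √(SE₁² + SE₂²) = √(0.0007491169 + 0.0002907025) = 0.03225.
z* for 90% confidence is 1.645, so the margin of error is 1.645 × 0.03225 = 0.05305.
Point estimate p̂₁ − p̂₂ = 0.5710 − 0.6200 = -0.0490.
-0.0490 ± 0.05305 → (-0.10205, 0.00405).
The interval (-0.10205, 0.00405) contains 0, so the difference is not significant.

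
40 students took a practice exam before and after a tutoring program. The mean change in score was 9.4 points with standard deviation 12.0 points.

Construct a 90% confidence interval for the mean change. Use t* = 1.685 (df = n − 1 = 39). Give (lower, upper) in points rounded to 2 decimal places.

(6.20, 12.60)

Paired design: SE = s_d/√n = 12.0/√40 = 1.8974.
t* = 1.685; margin of error = 1.685 × 1.8974 = 3.1971.
9.4 ± 3.1971 → (6.20, 12.60).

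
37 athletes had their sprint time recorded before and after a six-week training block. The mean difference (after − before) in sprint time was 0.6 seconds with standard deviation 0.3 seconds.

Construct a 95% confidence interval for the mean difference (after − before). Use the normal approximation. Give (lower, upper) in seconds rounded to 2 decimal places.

(0.50, 0.70)

This is a matched-pairs design, so SE = s_d/√n = 0.3/√37 = 0.0493.
Margin = 1.960 × 0.0493 = 0.0966; the interval is 0.6 ± 0.0966 = (0.50, 0.70).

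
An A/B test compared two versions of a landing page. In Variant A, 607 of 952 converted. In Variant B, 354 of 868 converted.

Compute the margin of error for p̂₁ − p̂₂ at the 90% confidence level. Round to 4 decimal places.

Sample proportions: 607/952 = 0.6376, 354/868 = 0.4078.
Each SE is √(p̂(1−p̂)/n): √(0.6376·0.3624/952) = 0.01558 and √(0.4078·0.5922/868) = 0.01668.
SE(p̂₁ − p̂₂) = √(SE₁² + SE₂²) = √(0.0002427364 + 0.0002782224) = 0.02282, since the two samples are independent.
At 90% confidence z* = 1.645; margin = 1.645 × 0.02282 = 0.03754.

0.0375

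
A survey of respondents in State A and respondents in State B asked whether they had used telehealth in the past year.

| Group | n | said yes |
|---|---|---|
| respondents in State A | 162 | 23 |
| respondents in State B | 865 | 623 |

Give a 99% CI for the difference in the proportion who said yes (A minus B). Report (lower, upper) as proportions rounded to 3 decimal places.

Sample proportions: 23/162 = 0.1420, 623/865 = 0.7202.
Each SE is √(p̂(1−p̂)/n): √(0.1420·0.8580/162) = 0.02742 and √(0.7202·0.2798/865) = 0.01526.
SE(p̂₁ − p̂₂) = √(SE₁² + SE₂²) = √(0.0007518564 + 0.0002328676) = 0.03138, since the two samples are independent.
At 99% confidence z* = 2.576; margin = 2.576 × 0.03138 = 0.08083.
The difference is 0.1420 − 0.7202 = -0.5782, so the interval is -0.5782 ± 0.08083 = (-0.659, -0.497).

(-0.659, -0.497)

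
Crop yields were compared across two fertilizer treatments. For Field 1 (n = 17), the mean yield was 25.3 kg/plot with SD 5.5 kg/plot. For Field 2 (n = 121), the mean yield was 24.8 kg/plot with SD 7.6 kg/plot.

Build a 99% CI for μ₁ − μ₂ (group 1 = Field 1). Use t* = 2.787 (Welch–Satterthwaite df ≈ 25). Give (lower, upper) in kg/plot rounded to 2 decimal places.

Per-group SEs: s₁/√n₁ = 5.5/√17 = 1.3339, s₂/√n₂ = 7.6/√121 = 0.6909.
Unpooled SE of the difference: √(1.77928921 + 0.47734281) = 1.5022.
Margin of error = t* · SE = 2.787 × 1.5022 = 4.1866.
x̄₁ − x̄₂ = 25.3 − 24.8 = 0.5000.
CI: 0.5000 ± 4.1866 = (-3.69, 4.69).

(-3.69, 4.69)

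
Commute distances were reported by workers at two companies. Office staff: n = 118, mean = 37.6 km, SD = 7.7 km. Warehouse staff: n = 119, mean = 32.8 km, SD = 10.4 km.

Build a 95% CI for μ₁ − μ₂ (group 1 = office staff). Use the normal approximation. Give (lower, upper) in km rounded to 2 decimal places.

(2.47, 7.13)

SE₁ = s₁/√n₁ = 7.7/√118 = 0.7088; SE₂ = 10.4/√119 = 0.9534.
Independent samples, unequal variances: SE_diff = √(SE₁² + SE₂²) = √(0.50239744 + 0.90897156) = 1.1880.
z* = 1.960, so margin of error = 1.960 × 1.1880 = 2.3285.
Difference in means = 37.6 − 32.8 = 4.8000.
4.8000 ± 2.3285 → (2.47, 7.13).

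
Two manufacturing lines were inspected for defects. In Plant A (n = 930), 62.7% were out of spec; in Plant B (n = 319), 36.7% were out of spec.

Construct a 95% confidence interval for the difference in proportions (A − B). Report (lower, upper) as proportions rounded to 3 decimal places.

(0.199, 0.321)

The two standard errors are √(0.6270×0.3730/930) = 0.01586 and √(0.3670×0.6330/319) = 0.02699.
Because the samples are independent, SE_diff = √(0.01586² + 0.02699²) = 0.03130.
Using z* = 1.960 for 95%, ME = 1.960 × 0.03130 = 0.06135.
p̂₁ − p̂₂ = 0.2600; interval 0.2600 ± 0.06135 gives (0.199, 0.321).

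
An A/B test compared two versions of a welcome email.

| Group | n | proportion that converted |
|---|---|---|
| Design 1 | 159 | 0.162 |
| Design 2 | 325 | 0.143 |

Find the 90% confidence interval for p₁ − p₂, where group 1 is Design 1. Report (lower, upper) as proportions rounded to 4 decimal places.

(-0.0387, 0.0767)

Each SE is √(p̂(1−p̂)/n): √(0.1620·0.8380/159) = 0.02922 and √(0.1430·0.8570/325) = 0.01942.
SE(p̂₁ − p̂₂) = √(SE₁² + SE₂²) = √(0.0008538084 + 0.0003771364) = 0.03508, since the two samples are independent.
At 90% confidence z* = 1.645; margin = 1.645 × 0.03508 = 0.05771.
The difference is 0.1620 − 0.1430 = 0.0190, so the interval is 0.0190 ± 0.05771 = (-0.0387, 0.0767).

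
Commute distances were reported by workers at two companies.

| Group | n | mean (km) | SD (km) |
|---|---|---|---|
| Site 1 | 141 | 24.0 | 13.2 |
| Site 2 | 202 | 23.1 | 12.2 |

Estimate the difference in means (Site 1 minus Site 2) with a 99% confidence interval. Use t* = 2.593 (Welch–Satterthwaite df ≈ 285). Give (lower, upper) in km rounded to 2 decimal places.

Per-group SEs: s₁/√n₁ = 13.2/√141 = 1.1116, s₂/√n₂ = 12.2/√202 = 0.8584.
Unpooled SE of the difference: √(1.23565456 + 0.73685056) = 1.4045.
Margin of error = t* · SE = 2.593 × 1.4045 = 3.6419.
x̄₁ − x̄₂ = 24.0 − 23.1 = 0.9000.
CI: 0.9000 ± 3.6419 = (-2.74, 4.54).

(-2.74, 4.54)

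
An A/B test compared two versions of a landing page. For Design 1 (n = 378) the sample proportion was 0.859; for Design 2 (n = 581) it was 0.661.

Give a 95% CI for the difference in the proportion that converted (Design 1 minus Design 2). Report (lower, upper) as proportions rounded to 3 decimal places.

Each SE is √(p̂(1−p̂)/n): √(0.8590·0.1410/378) = 0.01790 and √(0.6610·0.3390/581) = 0.01964.
SE(p̂₁ − p̂₂) = √(SE₁² + SE₂²) = √(0.00032041 + 0.0003857296) = 0.02657, since the two samples are independent.
At 95% confidence z* = 1.960; margin = 1.960 × 0.02657 = 0.05208.
The difference is 0.8590 − 0.6610 = 0.1980, so the interval is 0.1980 ± 0.05208 = (0.146, 0.250).

(0.146, 0.250)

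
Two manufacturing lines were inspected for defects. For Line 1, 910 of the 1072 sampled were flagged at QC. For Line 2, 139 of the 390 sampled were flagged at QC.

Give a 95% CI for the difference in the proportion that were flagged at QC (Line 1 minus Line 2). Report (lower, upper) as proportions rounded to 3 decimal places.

(0.440, 0.545)

p̂₁ = 910/1072 = 0.8489 and p̂₂ = 139/390 = 0.3564.
SE₁ = √(p̂₁(1−p̂₁)/n₁) = √(0.8489·0.1511/1072) = 0.01094; SE₂ = √(0.3564·0.6436/390) = 0.02425.
Independent samples: SE of the difference = √(SE₁² + SE₂²) = √(0.0001196836 + 0.0005880625) = 0.02660.
z* for 95% confidence is 1.960, so the margin of error is 1.960 × 0.02660 = 0.05214.
Point estimate p̂₁ − p̂₂ = 0.8489 − 0.3564 = 0.4925.
0.4925 ± 0.05214 → (0.440, 0.545).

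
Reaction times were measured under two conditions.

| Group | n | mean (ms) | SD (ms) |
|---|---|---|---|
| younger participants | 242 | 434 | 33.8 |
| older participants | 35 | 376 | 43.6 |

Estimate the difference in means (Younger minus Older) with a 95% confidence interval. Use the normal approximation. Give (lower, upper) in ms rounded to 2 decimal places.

Per-group SEs: s₁/√n₁ = 33.8/√242 = 2.1727, s₂/√n₂ = 43.6/√35 = 7.3697.
Unpooled SE of the difference: √(4.72062529 + 54.31247809) = 7.6833.
Margin of error = z* · SE = 1.960 × 7.6833 = 15.0593.
x̄₁ − x̄₂ = 434 − 376 = 58.0000.
CI: 58.0000 ± 15.0593 = (42.94, 73.06).

(42.94, 73.06)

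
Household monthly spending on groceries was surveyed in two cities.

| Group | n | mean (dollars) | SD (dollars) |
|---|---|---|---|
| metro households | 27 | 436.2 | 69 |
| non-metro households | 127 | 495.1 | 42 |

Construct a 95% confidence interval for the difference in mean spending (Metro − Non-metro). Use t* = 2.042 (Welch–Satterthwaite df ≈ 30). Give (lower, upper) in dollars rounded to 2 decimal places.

(-87.06, -30.74)

Per-group SEs: s₁/√n₁ = 69/√27 = 13.2791, s₂/√n₂ = 42/√127 = 3.7269.
Unpooled SE of the difference: √(176.33449681 + 13.88978361) = 13.7922.
Margin of error = t* · SE = 2.042 × 13.7922 = 28.1637.
x̄₁ − x̄₂ = 436.2 − 495.1 = -58.9000.
CI: -58.9000 ± 28.1637 = (-87.06, -30.74).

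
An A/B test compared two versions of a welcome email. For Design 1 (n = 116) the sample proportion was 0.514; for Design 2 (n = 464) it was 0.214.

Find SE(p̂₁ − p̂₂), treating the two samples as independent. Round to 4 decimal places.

Each SE is √(p̂(1−p̂)/n): √(0.5140·0.4860/116) = 0.04641 and √(0.2140·0.7860/464) = 0.01904.
SE(p̂₁ − p̂₂) = √(SE₁² + SE₂²) = √(0.0021538881 + 0.0003625216) = 0.05016, since the two samples are independent.

0.0502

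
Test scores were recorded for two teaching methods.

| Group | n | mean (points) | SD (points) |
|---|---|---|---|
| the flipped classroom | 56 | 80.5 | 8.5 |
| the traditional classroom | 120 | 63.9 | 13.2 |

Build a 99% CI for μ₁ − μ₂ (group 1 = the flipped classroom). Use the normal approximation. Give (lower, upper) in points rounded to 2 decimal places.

Standard errors of each mean: 8.5/√56 = 1.1359 and 13.2/√120 = 1.2050.
SE(x̄₁ − x̄₂) = √(1.1359² + 1.2050²) = 1.6560 for independent samples with unequal variances.
With z* = 2.576, the margin is 2.576 × 1.6560 = 4.2659.
x̄₁ − x̄₂ = 80.5 − 63.9 = 16.6000; the interval is 16.6000 ± 4.2659 = (12.33, 20.87).

(12.33, 20.87)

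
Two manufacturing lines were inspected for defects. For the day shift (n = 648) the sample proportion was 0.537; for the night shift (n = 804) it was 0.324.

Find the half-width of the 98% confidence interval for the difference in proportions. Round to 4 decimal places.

Each SE is √(p̂(1−p̂)/n): √(0.5370·0.4630/648) = 0.01959 and √(0.3240·0.6760/804) = 0.01651.
SE(p̂₁ − p̂₂) = √(SE₁² + SE₂²) = √(0.0003837681 + 0.0002725801) = 0.02562, since the two samples are independent.
At 98% confidence z* = 2.326; margin = 2.326 × 0.02562 = 0.05959.

0.0596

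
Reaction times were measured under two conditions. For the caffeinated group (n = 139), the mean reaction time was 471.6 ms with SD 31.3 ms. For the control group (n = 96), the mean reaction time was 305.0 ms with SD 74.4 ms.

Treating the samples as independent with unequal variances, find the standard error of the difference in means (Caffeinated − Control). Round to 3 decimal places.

8.044

SE₁ = s₁/√n₁ = 31.3/√139 = 2.6548; SE₂ = 74.4/√96 = 7.5934.
Independent samples, unequal variances: SE_diff = √(SE₁² + SE₂²) = √(7.04796304 + 57.65972356) = 8.0441.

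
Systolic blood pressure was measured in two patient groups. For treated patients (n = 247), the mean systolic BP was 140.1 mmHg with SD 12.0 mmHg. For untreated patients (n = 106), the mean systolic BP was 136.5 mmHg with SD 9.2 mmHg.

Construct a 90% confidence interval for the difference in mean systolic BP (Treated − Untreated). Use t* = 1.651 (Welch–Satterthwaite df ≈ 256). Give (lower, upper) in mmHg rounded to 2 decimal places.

(1.66, 5.54)

SE₁ = s₁/√n₁ = 12.0/√247 = 0.7635; SE₂ = 9.2/√106 = 0.8936.
Independent samples, unequal variances: SE_diff = √(SE₁² + SE₂²) = √(0.58293225 + 0.79852096) = 1.1754.
t* = 1.651, so margin of error = 1.651 × 1.1754 = 1.9406.
Difference in means = 140.1 − 136.5 = 3.6000.
3.6000 ± 1.9406 → (1.66, 5.54).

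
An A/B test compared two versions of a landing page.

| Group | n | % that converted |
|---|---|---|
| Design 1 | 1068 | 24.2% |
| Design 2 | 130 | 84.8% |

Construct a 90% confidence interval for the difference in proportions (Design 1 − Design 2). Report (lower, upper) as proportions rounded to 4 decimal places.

Each SE is √(p̂(1−p̂)/n): √(0.2420·0.7580/1068) = 0.01311 and √(0.8480·0.1520/130) = 0.03149.
SE(p̂₁ − p̂₂) = √(SE₁² + SE₂²) = √(0.0001718721 + 0.0009916201) = 0.03411, since the two samples are independent.
At 90% confidence z* = 1.645; margin = 1.645 × 0.03411 = 0.05611.
The difference is 0.2420 − 0.8480 = -0.6060, so the interval is -0.6060 ± 0.05611 = (-0.6621, -0.5499).

(-0.6621, -0.5499)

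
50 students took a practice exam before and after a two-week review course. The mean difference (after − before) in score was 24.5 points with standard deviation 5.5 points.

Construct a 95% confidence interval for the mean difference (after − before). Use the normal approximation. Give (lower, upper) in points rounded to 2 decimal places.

(22.98, 26.02)

This is a matched-pairs design, so SE = s_d/√n = 5.5/√50 = 0.7778.
Margin = 1.960 × 0.7778 = 1.5245; the interval is 24.5 ± 1.5245 = (22.98, 26.02).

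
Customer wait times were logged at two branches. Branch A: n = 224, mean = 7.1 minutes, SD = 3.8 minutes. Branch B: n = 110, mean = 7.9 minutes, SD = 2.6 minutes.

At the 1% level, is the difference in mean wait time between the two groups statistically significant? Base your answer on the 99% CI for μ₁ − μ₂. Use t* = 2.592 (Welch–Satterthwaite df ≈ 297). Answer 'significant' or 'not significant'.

Standard errors of each mean: 3.8/√224 = 0.2539 and 2.6/√110 = 0.2479.
SE(x̄₁ − x̄₂) = √(0.2539² + 0.2479²) = 0.3549 for independent samples with unequal variances.
With t* = 2.592, the margin is 2.592 × 0.3549 = 0.9199.
x̄₁ − x̄₂ = 7.1 − 7.9 = -0.8000; the interval is -0.8000 ± 0.9199 = (-1.7199, 0.1199).
The interval (-1.7199, 0.1199) contains 0, so the difference is not significant.

not significant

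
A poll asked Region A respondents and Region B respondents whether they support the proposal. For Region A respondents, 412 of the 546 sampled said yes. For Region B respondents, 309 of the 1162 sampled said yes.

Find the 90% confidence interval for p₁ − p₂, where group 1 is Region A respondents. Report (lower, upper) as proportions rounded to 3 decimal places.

(0.452, 0.526)

Sample proportions: 412/546 = 0.7546, 309/1162 = 0.2659.
Each SE is √(p̂(1−p̂)/n): √(0.7546·0.2454/546) = 0.01842 and √(0.2659·0.7341/1162) = 0.01296.
SE(p̂₁ − p̂₂) = √(SE₁² + SE₂²) = √(0.0003392964 + 0.0001679616) = 0.02252, since the two samples are independent.
At 90% confidence z* = 1.645; margin = 1.645 × 0.02252 = 0.03705.
The difference is 0.7546 − 0.2659 = 0.4887, so the interval is 0.4887 ± 0.03705 = (0.452, 0.526).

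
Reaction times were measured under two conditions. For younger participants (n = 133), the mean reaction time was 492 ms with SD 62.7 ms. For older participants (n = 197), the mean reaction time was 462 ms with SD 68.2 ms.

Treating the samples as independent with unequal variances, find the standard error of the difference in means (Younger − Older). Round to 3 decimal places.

7.292

Per-group SEs: s₁/√n₁ = 62.7/√133 = 5.4368, s₂/√n₂ = 68.2/√197 = 4.8590.
Unpooled SE of the difference: √(29.55879424 + 23.609881) = 7.2917.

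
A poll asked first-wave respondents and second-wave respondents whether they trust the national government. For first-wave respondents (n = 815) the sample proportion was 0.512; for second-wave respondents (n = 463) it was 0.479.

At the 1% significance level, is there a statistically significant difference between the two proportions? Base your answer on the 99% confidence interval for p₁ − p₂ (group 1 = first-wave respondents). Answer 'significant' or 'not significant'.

not significant

Each SE is √(p̂(1−p̂)/n): √(0.5120·0.4880/815) = 0.01751 and √(0.4790·0.5210/463) = 0.02322.
SE(p̂₁ − p̂₂) = √(SE₁² + SE₂²) = √(0.0003066001 + 0.0005391684) = 0.02908, since the two samples are independent.
At 99% confidence z* = 2.576; margin = 2.576 × 0.02908 = 0.07491.
The difference is 0.5120 − 0.4790 = 0.0330, so the interval is 0.0330 ± 0.07491 = (-0.04191, 0.10791).
The interval (-0.04191, 0.10791) contains 0, so the difference is not significant.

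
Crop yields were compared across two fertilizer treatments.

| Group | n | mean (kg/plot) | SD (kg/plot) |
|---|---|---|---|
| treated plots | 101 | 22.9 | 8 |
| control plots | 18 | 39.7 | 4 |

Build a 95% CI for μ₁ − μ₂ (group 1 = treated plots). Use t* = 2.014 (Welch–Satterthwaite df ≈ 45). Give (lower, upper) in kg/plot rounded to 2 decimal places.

(-19.29, -14.31)

SE₁ = s₁/√n₁ = 8/√101 = 0.7960; SE₂ = 4/√18 = 0.9428.
Independent samples, unequal variances: SE_diff = √(SE₁² + SE₂²) = √(0.633616 + 0.88887184) = 1.2339.
t* = 2.014, so margin of error = 2.014 × 1.2339 = 2.4851.
Difference in means = 22.9 − 39.7 = -16.8000.
-16.8000 ± 2.4851 → (-19.29, -14.31).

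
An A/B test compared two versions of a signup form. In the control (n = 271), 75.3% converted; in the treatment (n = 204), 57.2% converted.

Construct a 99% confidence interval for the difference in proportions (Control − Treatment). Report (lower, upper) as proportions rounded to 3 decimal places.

(0.069, 0.293)

SE₁ = √(p̂₁(1−p̂₁)/n₁) = √(0.7530·0.2470/271) = 0.02620; SE₂ = √(0.5720·0.4280/204) = 0.03464.
Independent samples: SE of the difference = √(SE₁² + SE₂²) = √(0.00068644 + 0.0011999296) = 0.04343.
z* for 99% confidence is 2.576, so the margin of error is 2.576 × 0.04343 = 0.11188.
Point estimate p̂₁ − p̂₂ = 0.7530 − 0.5720 = 0.1810.
0.1810 ± 0.11188 → (0.069, 0.293).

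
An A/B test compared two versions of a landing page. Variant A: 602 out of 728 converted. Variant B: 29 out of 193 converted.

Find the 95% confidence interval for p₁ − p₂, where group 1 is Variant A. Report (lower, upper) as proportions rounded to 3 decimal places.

(0.619, 0.734)

First, p̂₁ = 602/728 = 0.8269; p̂₂ = 29/193 = 0.1503.
The two standard errors are √(0.8269×0.1731/728) = 0.01402 and √(0.1503×0.8497/193) = 0.02572.
Because the samples are independent, SE_diff = √(0.01402² + 0.02572²) = 0.02929.
Using z* = 1.960 for 95%, ME = 1.960 × 0.02929 = 0.05741.
p̂₁ − p̂₂ = 0.6766; interval 0.6766 ± 0.05741 gives (0.619, 0.734).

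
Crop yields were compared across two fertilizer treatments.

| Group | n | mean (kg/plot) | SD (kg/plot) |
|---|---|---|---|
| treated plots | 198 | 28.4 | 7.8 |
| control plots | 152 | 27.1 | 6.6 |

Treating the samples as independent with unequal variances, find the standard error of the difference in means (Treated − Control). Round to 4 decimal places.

0.7706

SE₁ = s₁/√n₁ = 7.8/√198 = 0.5543; SE₂ = 6.6/√152 = 0.5353.
Independent samples, unequal variances: SE_diff = √(SE₁² + SE₂²) = √(0.30724849 + 0.28654609) = 0.7706.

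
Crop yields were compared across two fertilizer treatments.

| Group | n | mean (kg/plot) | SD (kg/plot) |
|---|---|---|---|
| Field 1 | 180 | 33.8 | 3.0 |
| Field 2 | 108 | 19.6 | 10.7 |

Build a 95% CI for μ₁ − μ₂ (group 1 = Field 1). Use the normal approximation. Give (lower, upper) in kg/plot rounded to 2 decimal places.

Standard errors of each mean: 3.0/√180 = 0.2236 and 10.7/√108 = 1.0296.
SE(x̄₁ − x̄₂) = √(0.2236² + 1.0296²) = 1.0536 for independent samples with unequal variances.
With z* = 1.960, the margin is 1.960 × 1.0536 = 2.0651.
x̄₁ − x̄₂ = 33.8 − 19.6 = 14.2000; the interval is 14.2000 ± 2.0651 = (12.13, 16.27).

(12.13, 16.27)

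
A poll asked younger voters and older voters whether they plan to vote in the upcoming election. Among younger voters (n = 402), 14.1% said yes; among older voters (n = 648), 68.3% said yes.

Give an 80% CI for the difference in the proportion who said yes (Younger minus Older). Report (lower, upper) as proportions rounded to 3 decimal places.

Each SE is √(p̂(1−p̂)/n): √(0.1410·0.8590/402) = 0.01736 and √(0.6830·0.3170/648) = 0.01828.
SE(p̂₁ − p̂₂) = √(SE₁² + SE₂²) = √(0.0003013696 + 0.0003341584) = 0.02521, since the two samples are independent.
At 80% confidence z* = 1.282; margin = 1.282 × 0.02521 = 0.03232.
The difference is 0.1410 − 0.6830 = -0.5420, so the interval is -0.5420 ± 0.03232 = (-0.574, -0.510).

(-0.574, -0.510)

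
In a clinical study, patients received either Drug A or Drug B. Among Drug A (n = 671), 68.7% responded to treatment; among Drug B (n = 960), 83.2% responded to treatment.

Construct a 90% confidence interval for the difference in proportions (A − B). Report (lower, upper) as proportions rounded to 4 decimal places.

The two standard errors are √(0.6870×0.3130/671) = 0.01790 and √(0.8320×0.1680/960) = 0.01207.
Because the samples are independent, SE_diff = √(0.01790² + 0.01207²) = 0.02159.
Using z* = 1.645 for 90%, ME = 1.645 × 0.02159 = 0.03552.
p̂₁ − p̂₂ = -0.1450; interval -0.1450 ± 0.03552 gives (-0.1805, -0.1095).

(-0.1805, -0.1095)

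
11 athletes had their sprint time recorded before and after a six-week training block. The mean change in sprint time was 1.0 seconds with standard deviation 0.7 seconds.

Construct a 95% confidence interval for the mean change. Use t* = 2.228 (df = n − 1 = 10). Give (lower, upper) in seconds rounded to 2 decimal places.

Paired design: SE = s_d/√n = 0.7/√11 = 0.2111.
t* = 2.228; margin of error = 2.228 × 0.2111 = 0.4703.
1.0 ± 0.4703 → (0.53, 1.47).

(0.53, 1.47)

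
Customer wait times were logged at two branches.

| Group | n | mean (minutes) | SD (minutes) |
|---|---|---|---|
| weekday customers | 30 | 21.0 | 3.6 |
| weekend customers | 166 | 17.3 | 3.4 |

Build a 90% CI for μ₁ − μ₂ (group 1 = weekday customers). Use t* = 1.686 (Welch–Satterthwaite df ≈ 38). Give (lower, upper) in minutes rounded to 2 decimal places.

(2.51, 4.89)

Standard errors of each mean: 3.6/√30 = 0.6573 and 3.4/√166 = 0.2639.
SE(x̄₁ − x̄₂) = √(0.6573² + 0.2639²) = 0.7083 for independent samples with unequal variances.
With t* = 1.686, the margin is 1.686 × 0.7083 = 1.1942.
x̄₁ − x̄₂ = 21.0 − 17.3 = 3.7000; the interval is 3.7000 ± 1.1942 = (2.51, 4.89).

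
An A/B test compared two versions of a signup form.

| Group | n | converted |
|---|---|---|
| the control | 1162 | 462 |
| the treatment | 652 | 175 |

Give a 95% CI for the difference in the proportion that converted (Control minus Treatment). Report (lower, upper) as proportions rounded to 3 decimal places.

(0.085, 0.173)

First, p̂₁ = 462/1162 = 0.3976; p̂₂ = 175/652 = 0.2684.
The two standard errors are √(0.3976×0.6024/1162) = 0.01436 and √(0.2684×0.7316/652) = 0.01735.
Because the samples are independent, SE_diff = √(0.01436² + 0.01735²) = 0.02252.
Using z* = 1.960 for 95%, ME = 1.960 × 0.02252 = 0.04414.
p̂₁ − p̂₂ = 0.1292; interval 0.1292 ± 0.04414 gives (0.085, 0.173).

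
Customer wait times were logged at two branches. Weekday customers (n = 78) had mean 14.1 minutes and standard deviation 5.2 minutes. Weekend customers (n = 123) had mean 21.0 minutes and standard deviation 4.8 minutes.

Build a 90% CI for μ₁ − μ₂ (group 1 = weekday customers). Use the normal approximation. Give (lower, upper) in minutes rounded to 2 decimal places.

(-8.10, -5.70)

SE₁ = s₁/√n₁ = 5.2/√78 = 0.5888; SE₂ = 4.8/√123 = 0.4328.
Independent samples, unequal variances: SE_diff = √(SE₁² + SE₂²) = √(0.34668544 + 0.18731584) = 0.7308.
z* = 1.645, so margin of error = 1.645 × 0.7308 = 1.2022.
Difference in means = 14.1 − 21.0 = -6.9000.
-6.9000 ± 1.2022 → (-8.10, -5.70).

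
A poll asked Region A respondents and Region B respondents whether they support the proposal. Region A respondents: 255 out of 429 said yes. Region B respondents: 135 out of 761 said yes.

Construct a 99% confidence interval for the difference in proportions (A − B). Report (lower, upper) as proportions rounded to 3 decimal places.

(0.346, 0.488)

Sample proportions: 255/429 = 0.5944, 135/761 = 0.1774.
Each SE is √(p̂(1−p̂)/n): √(0.5944·0.4056/429) = 0.02371 and √(0.1774·0.8226/761) = 0.01385.
SE(p̂₁ − p̂₂) = √(SE₁² + SE₂²) = √(0.0005621641 + 0.0001918225) = 0.02746, since the two samples are independent.
At 99% confidence z* = 2.576; margin = 2.576 × 0.02746 = 0.07074.
The difference is 0.5944 − 0.1774 = 0.4170, so the interval is 0.4170 ± 0.07074 = (0.346, 0.488).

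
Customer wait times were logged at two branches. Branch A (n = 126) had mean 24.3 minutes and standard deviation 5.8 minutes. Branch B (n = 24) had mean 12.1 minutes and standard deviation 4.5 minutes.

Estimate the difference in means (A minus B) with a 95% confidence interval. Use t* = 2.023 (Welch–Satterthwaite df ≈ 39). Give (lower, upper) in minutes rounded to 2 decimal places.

Per-group SEs: s₁/√n₁ = 5.8/√126 = 0.5167, s₂/√n₂ = 4.5/√24 = 0.9186.
Unpooled SE of the difference: √(0.26697889 + 0.84382596) = 1.0539.
Margin of error = t* · SE = 2.023 × 1.0539 = 2.1320.
x̄₁ − x̄₂ = 24.3 − 12.1 = 12.2000.
CI: 12.2000 ± 2.1320 = (10.07, 14.33).

(10.07, 14.33)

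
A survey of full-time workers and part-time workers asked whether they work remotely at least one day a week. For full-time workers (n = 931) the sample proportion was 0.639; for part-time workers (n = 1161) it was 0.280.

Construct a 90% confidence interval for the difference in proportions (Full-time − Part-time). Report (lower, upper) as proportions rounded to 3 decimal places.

(0.325, 0.393)

Each SE is √(p̂(1−p̂)/n): √(0.6390·0.3610/931) = 0.01574 and √(0.2800·0.7200/1161) = 0.01318.
SE(p̂₁ − p̂₂) = √(SE₁² + SE₂²) = √(0.0002477476 + 0.0001737124) = 0.02053, since the two samples are independent.
At 90% confidence z* = 1.645; margin = 1.645 × 0.02053 = 0.03377.
The difference is 0.6390 − 0.2800 = 0.3590, so the interval is 0.3590 ± 0.03377 = (0.325, 0.393).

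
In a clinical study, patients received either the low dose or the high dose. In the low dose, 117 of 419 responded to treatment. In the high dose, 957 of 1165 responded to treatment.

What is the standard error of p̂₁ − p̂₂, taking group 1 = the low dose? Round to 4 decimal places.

First, p̂₁ = 117/419 = 0.2792; p̂₂ = 957/1165 = 0.8215.
The two standard errors are √(0.2792×0.7208/419) = 0.02192 and √(0.8215×0.1785/1165) = 0.01122.
Because the samples are independent, SE_diff = √(0.02192² + 0.01122²) = 0.02462.

0.0246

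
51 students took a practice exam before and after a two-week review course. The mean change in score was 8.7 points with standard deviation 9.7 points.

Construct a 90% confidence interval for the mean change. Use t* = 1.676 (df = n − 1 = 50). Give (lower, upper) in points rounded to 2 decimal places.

(6.42, 10.98)

This is a matched-pairs design, so SE = s_d/√n = 9.7/√51 = 1.3583.
Margin = 1.676 × 1.3583 = 2.2765; the interval is 8.7 ± 2.2765 = (6.42, 10.98).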